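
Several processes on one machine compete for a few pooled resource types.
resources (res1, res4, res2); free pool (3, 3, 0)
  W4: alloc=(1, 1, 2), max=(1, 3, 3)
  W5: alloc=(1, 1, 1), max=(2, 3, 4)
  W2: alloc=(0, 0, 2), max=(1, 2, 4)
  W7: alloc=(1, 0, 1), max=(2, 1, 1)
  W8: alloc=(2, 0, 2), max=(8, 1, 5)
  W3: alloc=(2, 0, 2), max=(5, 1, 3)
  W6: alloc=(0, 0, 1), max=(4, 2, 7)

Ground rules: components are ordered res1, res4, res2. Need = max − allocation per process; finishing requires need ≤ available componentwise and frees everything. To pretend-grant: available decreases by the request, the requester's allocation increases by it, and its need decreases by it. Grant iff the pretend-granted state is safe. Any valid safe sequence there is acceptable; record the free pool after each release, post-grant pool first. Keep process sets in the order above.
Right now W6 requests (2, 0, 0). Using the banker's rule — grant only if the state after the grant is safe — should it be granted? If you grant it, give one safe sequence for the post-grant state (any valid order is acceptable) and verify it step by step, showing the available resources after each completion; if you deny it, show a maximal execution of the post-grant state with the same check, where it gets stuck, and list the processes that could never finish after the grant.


GRANT: granting preserves safety; a valid post-grant sequence is W7, W4, W2, W3, W6, W5, W8.
Key observation: post-grant, (1, 3, 0) remains, and an order beginning with W7 completes everyone.
Step-by-step check of the post-grant state:
  pool = (1, 3, 0)
  W7: need (1, 1, 0) fits (1, 3, 0); releases (1, 0, 1), pool now (2, 3, 1)
  W4: need (0, 2, 1) fits (2, 3, 1); releases (1, 1, 2), pool now (3, 4, 3)
  W2: need (1, 2, 2) fits (3, 4, 3); releases (0, 0, 2), pool now (3, 4, 5)
  W3: need (3, 1, 1) fits (3, 4, 5); releases (2, 0, 2), pool now (5, 4, 7)
  W6: need (2, 2, 6) fits (5, 4, 7); releases (2, 0, 1), pool now (7, 4, 8)
  W5: need (1, 2, 3) fits (7, 4, 8); releases (1, 1, 1), pool now (8, 5, 9)
  W8: need (6, 1, 3) fits (8, 5, 9); releases (2, 0, 2), pool now (10, 5, 11)


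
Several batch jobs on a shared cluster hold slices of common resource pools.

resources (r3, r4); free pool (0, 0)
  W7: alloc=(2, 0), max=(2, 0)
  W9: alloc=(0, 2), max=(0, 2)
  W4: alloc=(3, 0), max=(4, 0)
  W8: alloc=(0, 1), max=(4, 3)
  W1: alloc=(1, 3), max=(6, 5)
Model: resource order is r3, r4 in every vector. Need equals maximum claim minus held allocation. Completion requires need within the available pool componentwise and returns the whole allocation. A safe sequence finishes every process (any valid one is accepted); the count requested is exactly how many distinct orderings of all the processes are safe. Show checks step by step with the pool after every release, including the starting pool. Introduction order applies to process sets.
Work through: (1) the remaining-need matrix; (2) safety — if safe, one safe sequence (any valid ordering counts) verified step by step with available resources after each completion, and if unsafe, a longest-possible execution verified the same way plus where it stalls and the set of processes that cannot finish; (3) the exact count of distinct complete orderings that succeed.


(1) Need matrix, components ordered r3, r4:
  W7: (0, 0)
  W9: (0, 0)
  W4: (1, 0)
  W8: (4, 2)
  W1: (5, 2)
(2) The state is SAFE; one workable sequence: W9, W7, W4, W1, W8.
Key observation: at W1 the run first touches a limit — (5, 2) against (5, 2), exact on a resource it actually requests.
Step-by-step check:
  pool = (0, 0)
  W9: need (0, 0) fits (0, 0); releases (0, 2), pool now (0, 2)
  W7: need (0, 0) fits (0, 2); releases (2, 0), pool now (2, 2)
  W4: need (1, 0) fits (2, 2); releases (3, 0), pool now (5, 2)
  W1: need (5, 2) fits (5, 2); releases (1, 3), pool now (6, 5)
  W8: need (4, 2) fits (6, 5); releases (0, 1), pool now (6, 6)
(3) Precisely 6 of the possible complete orderings are safe sequences.


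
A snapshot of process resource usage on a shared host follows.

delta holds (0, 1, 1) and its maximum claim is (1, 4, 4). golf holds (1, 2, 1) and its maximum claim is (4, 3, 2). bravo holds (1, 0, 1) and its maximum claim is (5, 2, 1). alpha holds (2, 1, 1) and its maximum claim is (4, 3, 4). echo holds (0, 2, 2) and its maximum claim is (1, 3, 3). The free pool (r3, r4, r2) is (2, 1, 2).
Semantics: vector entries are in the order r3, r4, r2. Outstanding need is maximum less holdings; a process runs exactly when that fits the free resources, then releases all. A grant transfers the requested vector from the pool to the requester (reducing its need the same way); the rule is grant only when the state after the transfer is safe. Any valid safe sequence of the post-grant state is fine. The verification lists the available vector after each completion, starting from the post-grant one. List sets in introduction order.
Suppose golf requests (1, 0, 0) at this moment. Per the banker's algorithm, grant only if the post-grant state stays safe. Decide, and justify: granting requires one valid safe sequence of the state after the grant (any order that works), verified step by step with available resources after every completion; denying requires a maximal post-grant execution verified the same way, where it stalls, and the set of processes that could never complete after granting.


DENY: after the grant no complete ordering would exist.
Key observation: even finishing echo, delta leaves just (1, 4, 5) free — too little r3 for any of the remaining processes.
Pretend the grant happened; the run echo, delta goes as far as possible. Verifying each step:
  pool = (1, 1, 2)
  echo needs (1, 1, 1) <= (1, 1, 2) -> finishes; pool += (0, 2, 2) = (1, 3, 4)
  delta needs (1, 3, 3) <= (1, 3, 4) -> finishes; pool += (0, 1, 1) = (1, 4, 5)
  blocked: golf wants (2, 1, 1), pool (1, 4, 5) — not enough r3
  blocked: bravo wants (4, 2, 0), pool (1, 4, 5) — not enough r3
  blocked: alpha wants (2, 2, 3), pool (1, 4, 5) — not enough r3
Processes that could never finish after the grant: golf, bravo and alpha.


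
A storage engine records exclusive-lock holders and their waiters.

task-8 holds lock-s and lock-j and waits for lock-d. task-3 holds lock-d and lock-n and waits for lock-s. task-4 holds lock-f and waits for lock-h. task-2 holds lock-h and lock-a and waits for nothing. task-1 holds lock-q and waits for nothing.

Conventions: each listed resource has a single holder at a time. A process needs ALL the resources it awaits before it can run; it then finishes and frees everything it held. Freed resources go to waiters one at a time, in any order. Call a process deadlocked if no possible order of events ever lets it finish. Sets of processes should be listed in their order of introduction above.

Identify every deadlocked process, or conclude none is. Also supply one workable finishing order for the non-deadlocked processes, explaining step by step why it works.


Deadlocked: task-8 and task-3.
Key observation: the knot is the closed ring of waits task-8 -> task-3 -> task-8; no other process is dragged down with it.
A valid finishing order for the others: task-2, task-4, task-1.
Check, step by step:
  task-2 waits on nothing -> runs at once and releases lock-h and lock-a
  task-4: everything it awaited (lock-h) is free; runs, freeing lock-f
  task-1 waits on nothing -> runs at once and releases lock-q


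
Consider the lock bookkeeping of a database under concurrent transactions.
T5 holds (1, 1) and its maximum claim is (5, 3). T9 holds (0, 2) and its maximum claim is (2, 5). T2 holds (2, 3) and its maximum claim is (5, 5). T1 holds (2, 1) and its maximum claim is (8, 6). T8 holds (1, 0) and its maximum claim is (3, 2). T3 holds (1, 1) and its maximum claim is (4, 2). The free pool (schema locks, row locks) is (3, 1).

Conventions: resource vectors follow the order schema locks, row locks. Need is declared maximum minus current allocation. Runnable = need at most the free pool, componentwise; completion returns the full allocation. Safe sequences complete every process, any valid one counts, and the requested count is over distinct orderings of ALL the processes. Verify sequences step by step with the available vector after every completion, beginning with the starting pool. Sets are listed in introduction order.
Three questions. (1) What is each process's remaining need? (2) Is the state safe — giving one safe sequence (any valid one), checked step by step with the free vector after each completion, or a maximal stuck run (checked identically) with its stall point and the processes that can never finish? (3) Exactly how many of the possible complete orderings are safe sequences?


(1) Outstanding need per process (order schema locks, row locks):
  T5: (4, 2)
  T9: (2, 3)
  T2: (3, 2)
  T1: (6, 5)
  T8: (2, 2)
  T3: (3, 1)
(2) SAFE. One safe sequence: T3, T8, T5, T9, T1, T2.
Key observation: the first exact fit in this order is T3 — it needs (3, 1) with (3, 1) free, meeting a requested resource to the last unit.
Step-by-step check:
  pool = (3, 1)
  run T3 (needs (3, 1), free (3, 1)); after release of (1, 1) the pool is (4, 2)
  run T8 (needs (2, 2), free (4, 2)); after release of (1, 0) the pool is (5, 2)
  run T5 (needs (4, 2), free (5, 2)); after release of (1, 1) the pool is (6, 3)
  run T9 (needs (2, 3), free (6, 3)); after release of (0, 2) the pool is (6, 5)
  run T1 (needs (6, 5), free (6, 5)); after release of (2, 1) the pool is (8, 6)
  run T2 (needs (3, 2), free (8, 6)); after release of (2, 3) the pool is (10, 9)
(3) Precisely 48 of the possible complete orderings are safe sequences.


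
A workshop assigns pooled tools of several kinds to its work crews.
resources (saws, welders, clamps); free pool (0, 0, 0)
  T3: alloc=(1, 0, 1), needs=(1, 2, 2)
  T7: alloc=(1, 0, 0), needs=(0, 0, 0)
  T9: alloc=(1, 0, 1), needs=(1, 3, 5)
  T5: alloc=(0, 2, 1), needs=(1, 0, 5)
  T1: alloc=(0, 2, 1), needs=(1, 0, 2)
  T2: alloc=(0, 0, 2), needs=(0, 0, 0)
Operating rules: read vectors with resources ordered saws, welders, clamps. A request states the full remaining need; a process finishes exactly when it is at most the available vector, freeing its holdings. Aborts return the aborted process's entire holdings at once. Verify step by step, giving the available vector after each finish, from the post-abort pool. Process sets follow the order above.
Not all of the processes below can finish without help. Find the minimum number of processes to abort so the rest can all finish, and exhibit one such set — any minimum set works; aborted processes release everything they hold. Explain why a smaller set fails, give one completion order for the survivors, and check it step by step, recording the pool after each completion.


Minimum abort set: T5.
Key observation: T9 could never have finished before the abort; with (0, 2, 1) returned by T5, it fits at step 5.
Why nothing smaller works: aborting no one leaves the state deadlocked as given.
The survivors complete as T2, T7, T3, T1, T9. Check, step by step (starting from the post-abort pool):
  pool = (0, 2, 1)
  T2 needs (0, 0, 0) <= (0, 2, 1) -> finishes; pool += (0, 0, 2) = (0, 2, 3)
  T7 needs (0, 0, 0) <= (0, 2, 3) -> finishes; pool += (1, 0, 0) = (1, 2, 3)
  T3 needs (1, 2, 2) <= (1, 2, 3) -> finishes; pool += (1, 0, 1) = (2, 2, 4)
  T1 needs (1, 0, 2) <= (2, 2, 4) -> finishes; pool += (0, 2, 1) = (2, 4, 5)
  T9 needs (1, 3, 5) <= (2, 4, 5) -> finishes; pool += (1, 0, 1) = (3, 4, 6)


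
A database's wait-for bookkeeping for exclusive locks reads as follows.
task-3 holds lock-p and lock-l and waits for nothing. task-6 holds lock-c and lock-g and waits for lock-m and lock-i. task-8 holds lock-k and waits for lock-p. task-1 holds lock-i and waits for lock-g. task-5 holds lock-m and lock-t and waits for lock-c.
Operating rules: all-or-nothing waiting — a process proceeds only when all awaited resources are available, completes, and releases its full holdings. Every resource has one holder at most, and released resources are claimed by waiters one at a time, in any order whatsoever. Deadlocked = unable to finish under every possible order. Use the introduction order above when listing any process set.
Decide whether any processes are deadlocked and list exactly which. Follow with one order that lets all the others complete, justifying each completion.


Deadlocked set: task-6, task-1 and task-5.
Key observation: nobody on the ring task-6 -> task-1 -> task-6 can start until another member finishes, which never happens; task-5 is caught in further circular waits.
A valid finishing order for the others: task-3, task-8.
Walking it through:
  task-3: no waits; runs immediately, freeing lock-p and lock-l
  task-8: everything it awaited (lock-p) is free; runs, freeing lock-k


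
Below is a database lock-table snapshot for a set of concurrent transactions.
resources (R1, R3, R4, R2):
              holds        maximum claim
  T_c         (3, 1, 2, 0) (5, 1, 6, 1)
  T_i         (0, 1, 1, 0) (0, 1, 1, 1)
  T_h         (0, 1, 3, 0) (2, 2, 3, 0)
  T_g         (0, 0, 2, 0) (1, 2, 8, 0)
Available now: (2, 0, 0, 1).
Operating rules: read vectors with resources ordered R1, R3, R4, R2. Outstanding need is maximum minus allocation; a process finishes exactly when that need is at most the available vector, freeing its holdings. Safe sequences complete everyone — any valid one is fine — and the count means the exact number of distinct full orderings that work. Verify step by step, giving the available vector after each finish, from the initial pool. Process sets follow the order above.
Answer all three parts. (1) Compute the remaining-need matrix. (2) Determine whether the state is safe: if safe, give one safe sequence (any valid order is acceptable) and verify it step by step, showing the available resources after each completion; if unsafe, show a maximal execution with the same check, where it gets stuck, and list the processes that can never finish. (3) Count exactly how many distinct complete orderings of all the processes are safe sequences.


(1) Need matrix, components ordered R1, R3, R4, R2:
  T_c: (2, 0, 4, 1)
  T_i: (0, 0, 0, 1)
  T_h: (2, 1, 0, 0)
  T_g: (1, 2, 6, 0)
(2) SAFE. One safe sequence: T_i, T_h, T_c, T_g.
Key observation: T_i marks the first exact bind of the order: its need (0, 0, 0, 1) fits the free (2, 0, 0, 1) with zero slack on a requested resource.
Walking it through:
  pool = (2, 0, 0, 1)
  T_i: need (0, 0, 0, 1) fits (2, 0, 0, 1); releases (0, 1, 1, 0), pool now (2, 1, 1, 1)
  T_h: need (2, 1, 0, 0) fits (2, 1, 1, 1); releases (0, 1, 3, 0), pool now (2, 2, 4, 1)
  T_c: need (2, 0, 4, 1) fits (2, 2, 4, 1); releases (3, 1, 2, 0), pool now (5, 3, 6, 1)
  T_g: need (1, 2, 6, 0) fits (5, 3, 6, 1); releases (0, 0, 2, 0), pool now (5, 3, 8, 1)
(3) Exactly 1 of the possible complete orderings is a safe sequence.


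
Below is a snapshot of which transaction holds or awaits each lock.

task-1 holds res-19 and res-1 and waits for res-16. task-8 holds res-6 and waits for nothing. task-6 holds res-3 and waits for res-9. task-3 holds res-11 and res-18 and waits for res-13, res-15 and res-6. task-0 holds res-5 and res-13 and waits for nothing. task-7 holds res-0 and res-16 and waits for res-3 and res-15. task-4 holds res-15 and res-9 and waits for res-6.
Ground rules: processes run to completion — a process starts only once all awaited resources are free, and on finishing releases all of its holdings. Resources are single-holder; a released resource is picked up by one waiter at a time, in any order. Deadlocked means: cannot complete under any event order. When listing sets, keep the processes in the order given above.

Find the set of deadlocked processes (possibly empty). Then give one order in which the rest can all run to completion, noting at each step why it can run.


No process is deadlocked.
Key observation: the waits form no ring: some process can always run, and its releases unblock the others one by one.
One completion order for the rest: task-8, task-4, task-6, task-7, task-0, task-1, task-3.
Walking it through:
  run task-8 (it waits on nothing); releases res-6
  task-4 waits on res-6 — all released -> runs and releases res-15 and res-9
  task-6 waits on res-9 — all released -> runs and releases res-3
  task-7 waits on res-3 and res-15 — all released -> runs and releases res-0 and res-16
  run task-0 (it waits on nothing); releases res-5 and res-13
  task-1 waits on res-16 — all released -> runs and releases res-19 and res-1
  task-3 waits on res-13, res-15 and res-6 — all released -> runs and releases res-11 and res-18


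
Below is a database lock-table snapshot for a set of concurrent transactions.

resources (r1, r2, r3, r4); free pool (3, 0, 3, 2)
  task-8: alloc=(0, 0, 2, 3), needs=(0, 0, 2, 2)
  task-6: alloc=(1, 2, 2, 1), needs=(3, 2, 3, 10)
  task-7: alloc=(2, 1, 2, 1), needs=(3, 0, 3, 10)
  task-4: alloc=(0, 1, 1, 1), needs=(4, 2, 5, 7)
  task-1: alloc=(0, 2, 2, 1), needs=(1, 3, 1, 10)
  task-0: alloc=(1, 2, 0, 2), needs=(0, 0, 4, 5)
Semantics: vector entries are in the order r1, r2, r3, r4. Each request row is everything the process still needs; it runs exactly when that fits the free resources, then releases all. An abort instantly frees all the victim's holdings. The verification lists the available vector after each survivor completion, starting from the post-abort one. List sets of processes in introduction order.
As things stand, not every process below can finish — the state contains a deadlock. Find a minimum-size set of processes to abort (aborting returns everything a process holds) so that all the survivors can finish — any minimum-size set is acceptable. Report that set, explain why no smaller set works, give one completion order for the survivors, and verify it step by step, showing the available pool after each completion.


The answer: abort task-6 and task-1.
Key observation: task-7 had no path to completion before; after the abort of task-6 and task-1 ((1, 4, 4, 2) returned), step 4 is where it fits.
Why nothing smaller works — every single abort fails: task-8 alone leaves task-6 blocked (short on r4); task-6 alone leaves task-7 blocked (short on r4); task-7 alone leaves task-6 blocked (short on r4); task-4 alone leaves task-6 blocked (short on r4); task-1 alone leaves task-6 blocked (short on r4); task-0 alone leaves task-6 blocked (short on r4).
One survivor order: task-8, task-4, task-0, task-7. Check, step by step (post-abort pool first):
  pool = (4, 4, 7, 4)
  task-8 needs (0, 0, 2, 2) <= (4, 4, 7, 4) -> finishes; pool += (0, 0, 2, 3) = (4, 4, 9, 7)
  task-4 needs (4, 2, 5, 7) <= (4, 4, 9, 7) -> finishes; pool += (0, 1, 1, 1) = (4, 5, 10, 8)
  task-0 needs (0, 0, 4, 5) <= (4, 5, 10, 8) -> finishes; pool += (1, 2, 0, 2) = (5, 7, 10, 10)
  task-7 needs (3, 0, 3, 10) <= (5, 7, 10, 10) -> finishes; pool += (2, 1, 2, 1) = (7, 8, 12, 11)


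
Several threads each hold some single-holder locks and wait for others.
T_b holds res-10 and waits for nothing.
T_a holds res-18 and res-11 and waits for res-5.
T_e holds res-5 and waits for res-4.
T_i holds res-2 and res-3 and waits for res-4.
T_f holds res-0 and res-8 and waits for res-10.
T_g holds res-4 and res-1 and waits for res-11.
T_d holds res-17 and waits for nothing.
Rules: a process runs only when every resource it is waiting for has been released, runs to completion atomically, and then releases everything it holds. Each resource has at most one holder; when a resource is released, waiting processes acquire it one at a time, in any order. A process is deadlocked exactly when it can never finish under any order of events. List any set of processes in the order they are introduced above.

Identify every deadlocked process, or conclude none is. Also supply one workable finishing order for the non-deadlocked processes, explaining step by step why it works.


Deadlocked: T_a, T_e, T_i and T_g.
Key observation: along T_a -> T_e -> T_g -> T_a, each member waits on what the next one holds — a deadlock; T_i waits into the deadlock from upstream.
The rest can finish in the order T_b, T_d, T_f.
Verifying each step:
  T_b: no waits; runs immediately, freeing res-10
  T_d: no waits; runs immediately, freeing res-17
  T_f waits on res-10 — all released -> runs and releases res-0 and res-8


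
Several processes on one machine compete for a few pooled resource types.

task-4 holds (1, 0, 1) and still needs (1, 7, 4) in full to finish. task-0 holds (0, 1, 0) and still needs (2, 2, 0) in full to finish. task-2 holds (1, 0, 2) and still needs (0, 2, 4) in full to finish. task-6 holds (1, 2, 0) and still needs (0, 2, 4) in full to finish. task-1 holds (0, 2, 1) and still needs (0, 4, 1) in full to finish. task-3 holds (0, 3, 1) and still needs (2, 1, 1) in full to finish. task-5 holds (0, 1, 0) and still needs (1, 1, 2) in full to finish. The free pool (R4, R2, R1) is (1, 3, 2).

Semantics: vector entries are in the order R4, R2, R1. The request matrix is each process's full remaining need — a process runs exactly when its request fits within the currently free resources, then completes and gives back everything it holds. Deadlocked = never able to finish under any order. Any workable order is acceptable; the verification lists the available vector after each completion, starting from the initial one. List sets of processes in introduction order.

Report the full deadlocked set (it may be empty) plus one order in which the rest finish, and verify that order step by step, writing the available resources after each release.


Deadlocked set: task-4, task-0, task-2, task-6 and task-3.
Key observation: after task-5, task-1 the pool peaks at (1, 6, 3), and each blocked process is short somewhere: task-4 on R2, R1; task-0 on R4; task-2 on R1; task-6 on R1; task-3 on R4.
The rest can finish in the order task-5, task-1. Step-by-step check:
  pool = (1, 3, 2)
  run task-5 (needs (1, 1, 2), free (1, 3, 2)); after release of (0, 1, 0) the pool is (1, 4, 2)
  run task-1 (needs (0, 4, 1), free (1, 4, 2)); after release of (0, 2, 1) the pool is (1, 6, 3)
The blocked processes can never fit:
  task-4 cannot run: need (1, 7, 4) vs free (1, 6, 3) (insufficient R2 and R1)
  task-0 cannot run: need (2, 2, 0) vs free (1, 6, 3) (insufficient R4)
  task-2 cannot run: need (0, 2, 4) vs free (1, 6, 3) (insufficient R1)
  task-6 cannot run: need (0, 2, 4) vs free (1, 6, 3) (insufficient R1)
  task-3 cannot run: need (2, 1, 1) vs free (1, 6, 3) (insufficient R4)


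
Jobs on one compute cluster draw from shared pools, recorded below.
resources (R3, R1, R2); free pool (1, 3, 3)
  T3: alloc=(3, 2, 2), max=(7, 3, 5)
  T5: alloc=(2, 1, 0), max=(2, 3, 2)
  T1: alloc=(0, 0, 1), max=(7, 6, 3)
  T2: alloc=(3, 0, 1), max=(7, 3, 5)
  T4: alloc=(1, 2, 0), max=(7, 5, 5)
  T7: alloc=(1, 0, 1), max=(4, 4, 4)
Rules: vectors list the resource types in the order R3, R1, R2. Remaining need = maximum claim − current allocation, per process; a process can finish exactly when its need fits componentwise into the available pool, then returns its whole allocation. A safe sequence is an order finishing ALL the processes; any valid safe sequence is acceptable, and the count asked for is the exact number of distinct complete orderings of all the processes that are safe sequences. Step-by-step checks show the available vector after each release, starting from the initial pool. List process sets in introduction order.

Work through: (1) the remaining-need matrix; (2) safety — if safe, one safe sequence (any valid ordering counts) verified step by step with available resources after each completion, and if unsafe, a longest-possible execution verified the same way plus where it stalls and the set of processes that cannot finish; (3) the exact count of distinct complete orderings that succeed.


(1) Remaining need (order R3, R1, R2):
  T3: (4, 1, 3)
  T5: (0, 2, 2)
  T1: (7, 6, 2)
  T2: (4, 3, 4)
  T4: (6, 3, 5)
  T7: (3, 4, 3)
(2) SAFE. One safe sequence: T5, T7, T2, T4, T3, T1.
Key observation: the first exact fit in this order is T7 — it needs (3, 4, 3) with (3, 4, 3) free, meeting a requested resource to the last unit.
Check, step by step:
  pool = (1, 3, 3)
  run T5 (needs (0, 2, 2), free (1, 3, 3)); after release of (2, 1, 0) the pool is (3, 4, 3)
  run T7 (needs (3, 4, 3), free (3, 4, 3)); after release of (1, 0, 1) the pool is (4, 4, 4)
  run T2 (needs (4, 3, 4), free (4, 4, 4)); after release of (3, 0, 1) the pool is (7, 4, 5)
  run T4 (needs (6, 3, 5), free (7, 4, 5)); after release of (1, 2, 0) the pool is (8, 6, 5)
  run T3 (needs (4, 1, 3), free (8, 6, 5)); after release of (3, 2, 2) the pool is (11, 8, 7)
  run T1 (needs (7, 6, 2), free (11, 8, 7)); after release of (0, 0, 1) the pool is (11, 8, 8)
(3) The exact count: 10 of the possible complete orderings are safe sequences.


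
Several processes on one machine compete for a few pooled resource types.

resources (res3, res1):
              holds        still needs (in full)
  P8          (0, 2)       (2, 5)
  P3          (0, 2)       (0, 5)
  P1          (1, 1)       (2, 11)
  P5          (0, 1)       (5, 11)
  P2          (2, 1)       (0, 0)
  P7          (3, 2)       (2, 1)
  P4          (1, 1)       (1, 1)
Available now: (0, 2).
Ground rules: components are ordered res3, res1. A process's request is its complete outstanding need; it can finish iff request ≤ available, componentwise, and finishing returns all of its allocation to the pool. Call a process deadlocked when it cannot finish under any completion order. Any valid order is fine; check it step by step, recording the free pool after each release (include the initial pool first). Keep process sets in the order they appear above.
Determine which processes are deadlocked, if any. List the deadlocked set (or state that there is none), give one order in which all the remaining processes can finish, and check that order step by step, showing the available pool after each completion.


The deadlocked set is P1 and P5.
Key observation: res1 is the bottleneck — with P2, P7, P8, P4, P3 done the pool holds (6, 10), short of every remaining need.
The rest can finish in the order P2, P7, P8, P4, P3. Step-by-step check:
  pool = (0, 2)
  P2 needs (0, 0) <= (0, 2) -> finishes; pool += (2, 1) = (2, 3)
  P7 needs (2, 1) <= (2, 3) -> finishes; pool += (3, 2) = (5, 5)
  P8 needs (2, 5) <= (5, 5) -> finishes; pool += (0, 2) = (5, 7)
  P4 needs (1, 1) <= (5, 7) -> finishes; pool += (1, 1) = (6, 8)
  P3 needs (0, 5) <= (6, 8) -> finishes; pool += (0, 2) = (6, 10)
The blocked processes can never fit:
  P1 cannot run: need (2, 11) vs free (6, 10) (insufficient res1)
  P5 cannot run: need (5, 11) vs free (6, 10) (insufficient res1)


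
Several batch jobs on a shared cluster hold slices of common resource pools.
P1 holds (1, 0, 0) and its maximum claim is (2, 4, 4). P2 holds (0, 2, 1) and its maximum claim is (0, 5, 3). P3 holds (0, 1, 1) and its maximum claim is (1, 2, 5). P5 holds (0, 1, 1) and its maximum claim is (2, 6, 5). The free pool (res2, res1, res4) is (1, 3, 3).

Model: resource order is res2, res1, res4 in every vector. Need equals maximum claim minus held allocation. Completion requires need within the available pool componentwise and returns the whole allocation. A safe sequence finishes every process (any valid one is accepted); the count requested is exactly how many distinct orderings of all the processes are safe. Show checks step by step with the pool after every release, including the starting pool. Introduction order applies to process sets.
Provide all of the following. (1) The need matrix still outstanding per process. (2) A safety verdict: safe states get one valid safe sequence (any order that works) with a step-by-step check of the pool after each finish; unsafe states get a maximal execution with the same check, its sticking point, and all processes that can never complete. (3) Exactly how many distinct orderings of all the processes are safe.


(1) Outstanding need per process (order res2, res1, res4):
  P1: (1, 4, 4)
  P2: (0, 3, 2)
  P3: (1, 1, 4)
  P5: (2, 5, 4)
(2) SAFE — a valid safe sequence is P2, P1, P3, P5.
Key observation: reading the order forward, P2 is the first process whose need (0, 3, 2) meets the free pool (1, 3, 3) exactly on a resource it requests.
Verifying each step:
  pool = (1, 3, 3)
  P2 needs (0, 3, 2) <= (1, 3, 3) -> finishes; pool += (0, 2, 1) = (1, 5, 4)
  P1 needs (1, 4, 4) <= (1, 5, 4) -> finishes; pool += (1, 0, 0) = (2, 5, 4)
  P3 needs (1, 1, 4) <= (2, 5, 4) -> finishes; pool += (0, 1, 1) = (2, 6, 5)
  P5 needs (2, 5, 4) <= (2, 6, 5) -> finishes; pool += (0, 1, 1) = (2, 7, 6)
(3) Exactly 3 of the possible complete orderings are safe sequences.


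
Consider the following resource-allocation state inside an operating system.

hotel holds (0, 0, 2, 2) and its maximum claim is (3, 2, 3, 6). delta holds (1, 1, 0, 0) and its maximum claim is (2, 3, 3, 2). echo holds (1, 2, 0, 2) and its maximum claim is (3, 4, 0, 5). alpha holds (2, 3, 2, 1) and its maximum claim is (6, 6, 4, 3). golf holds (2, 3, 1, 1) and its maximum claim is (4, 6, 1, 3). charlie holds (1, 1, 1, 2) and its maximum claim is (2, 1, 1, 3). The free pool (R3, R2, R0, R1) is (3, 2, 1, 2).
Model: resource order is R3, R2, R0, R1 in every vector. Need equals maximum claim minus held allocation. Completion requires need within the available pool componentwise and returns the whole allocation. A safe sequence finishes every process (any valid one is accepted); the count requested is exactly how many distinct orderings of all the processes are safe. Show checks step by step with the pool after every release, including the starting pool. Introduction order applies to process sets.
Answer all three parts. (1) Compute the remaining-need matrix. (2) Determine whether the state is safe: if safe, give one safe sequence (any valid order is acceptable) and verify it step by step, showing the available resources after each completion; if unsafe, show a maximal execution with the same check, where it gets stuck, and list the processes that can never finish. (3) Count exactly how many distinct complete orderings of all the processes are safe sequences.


(1) Remaining need (order R3, R2, R0, R1):
  hotel: (3, 2, 1, 4)
  delta: (1, 2, 3, 2)
  echo: (2, 2, 0, 3)
  alpha: (4, 3, 2, 2)
  golf: (2, 3, 0, 2)
  charlie: (1, 0, 0, 1)
(2) SAFE, for example via the order charlie, echo, hotel, golf, alpha, delta.
Key observation: every step clears its requested resources with room to spare; the minimum clearance is 1, first at charlie — (1, 0, 0, 1) vs (3, 2, 1, 2) free.
Verifying each step:
  pool = (3, 2, 1, 2)
  charlie: need (1, 0, 0, 1) fits (3, 2, 1, 2); releases (1, 1, 1, 2), pool now (4, 3, 2, 4)
  echo: need (2, 2, 0, 3) fits (4, 3, 2, 4); releases (1, 2, 0, 2), pool now (5, 5, 2, 6)
  hotel: need (3, 2, 1, 4) fits (5, 5, 2, 6); releases (0, 0, 2, 2), pool now (5, 5, 4, 8)
  golf: need (2, 3, 0, 2) fits (5, 5, 4, 8); releases (2, 3, 1, 1), pool now (7, 8, 5, 9)
  alpha: need (4, 3, 2, 2) fits (7, 8, 5, 9); releases (2, 3, 2, 1), pool now (9, 11, 7, 10)
  delta: need (1, 2, 3, 2) fits (9, 11, 7, 10); releases (1, 1, 0, 0), pool now (10, 12, 7, 10)
(3) Precisely 90 of the possible complete orderings are safe sequences.


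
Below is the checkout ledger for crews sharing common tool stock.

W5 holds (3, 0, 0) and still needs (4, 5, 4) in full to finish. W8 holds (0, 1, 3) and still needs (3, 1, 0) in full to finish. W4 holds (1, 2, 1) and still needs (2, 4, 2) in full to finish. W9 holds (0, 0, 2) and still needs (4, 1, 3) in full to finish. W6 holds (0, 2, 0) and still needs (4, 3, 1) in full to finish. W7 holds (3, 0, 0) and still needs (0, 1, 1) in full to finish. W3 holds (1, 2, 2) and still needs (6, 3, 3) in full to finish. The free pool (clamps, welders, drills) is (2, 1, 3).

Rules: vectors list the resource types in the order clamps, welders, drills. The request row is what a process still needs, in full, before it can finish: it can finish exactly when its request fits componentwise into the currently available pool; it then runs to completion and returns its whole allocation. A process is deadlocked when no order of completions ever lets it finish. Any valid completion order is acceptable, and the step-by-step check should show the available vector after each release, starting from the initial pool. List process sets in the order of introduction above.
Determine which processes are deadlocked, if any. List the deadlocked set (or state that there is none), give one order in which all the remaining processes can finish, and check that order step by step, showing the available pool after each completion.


Deadlocked set: W5, W4, W6 and W3.
Key observation: no order helps: past W7, W9, W8, the free pool tops out at (5, 2, 8), below what each blocked process needs in welders.
The rest can finish in the order W7, W9, W8. Verifying each step:
  pool = (2, 1, 3)
  W7 needs (0, 1, 1) <= (2, 1, 3) -> finishes; pool += (3, 0, 0) = (5, 1, 3)
  W9 needs (4, 1, 3) <= (5, 1, 3) -> finishes; pool += (0, 0, 2) = (5, 1, 5)
  W8 needs (3, 1, 0) <= (5, 1, 5) -> finishes; pool += (0, 1, 3) = (5, 2, 8)
The stuck group stays short no matter what:
  blocked: W5 wants (4, 5, 4), pool (5, 2, 8) — not enough welders
  blocked: W4 wants (2, 4, 2), pool (5, 2, 8) — not enough welders
  blocked: W6 wants (4, 3, 1), pool (5, 2, 8) — not enough welders
  blocked: W3 wants (6, 3, 3), pool (5, 2, 8) — not enough clamps and welders


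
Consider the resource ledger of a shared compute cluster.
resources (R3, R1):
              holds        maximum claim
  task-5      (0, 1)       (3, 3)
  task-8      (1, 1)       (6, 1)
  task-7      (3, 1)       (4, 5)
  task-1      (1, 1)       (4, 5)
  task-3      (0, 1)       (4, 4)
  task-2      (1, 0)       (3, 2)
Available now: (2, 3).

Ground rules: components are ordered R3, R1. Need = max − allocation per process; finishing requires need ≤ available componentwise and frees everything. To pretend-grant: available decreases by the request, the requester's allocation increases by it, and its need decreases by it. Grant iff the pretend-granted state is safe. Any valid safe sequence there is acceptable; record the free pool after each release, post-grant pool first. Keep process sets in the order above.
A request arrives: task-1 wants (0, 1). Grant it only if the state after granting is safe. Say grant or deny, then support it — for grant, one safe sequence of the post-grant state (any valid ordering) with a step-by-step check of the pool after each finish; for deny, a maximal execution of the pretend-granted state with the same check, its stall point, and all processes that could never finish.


GRANT. The post-grant state is safe; one safe sequence: task-2, task-5, task-1, task-3, task-7, task-8.
Key observation: the transfer keeps a workable pool ((2, 2)); task-2 starts the safe sequence.
Check on the post-grant state, step by step:
  pool = (2, 2)
  task-2 needs (2, 2) <= (2, 2) -> finishes; pool += (1, 0) = (3, 2)
  task-5 needs (3, 2) <= (3, 2) -> finishes; pool += (0, 1) = (3, 3)
  task-1 needs (3, 3) <= (3, 3) -> finishes; pool += (1, 2) = (4, 5)
  task-3 needs (4, 3) <= (4, 5) -> finishes; pool += (0, 1) = (4, 6)
  task-7 needs (1, 4) <= (4, 6) -> finishes; pool += (3, 1) = (7, 7)
  task-8 needs (5, 0) <= (7, 7) -> finishes; pool += (1, 1) = (8, 8)


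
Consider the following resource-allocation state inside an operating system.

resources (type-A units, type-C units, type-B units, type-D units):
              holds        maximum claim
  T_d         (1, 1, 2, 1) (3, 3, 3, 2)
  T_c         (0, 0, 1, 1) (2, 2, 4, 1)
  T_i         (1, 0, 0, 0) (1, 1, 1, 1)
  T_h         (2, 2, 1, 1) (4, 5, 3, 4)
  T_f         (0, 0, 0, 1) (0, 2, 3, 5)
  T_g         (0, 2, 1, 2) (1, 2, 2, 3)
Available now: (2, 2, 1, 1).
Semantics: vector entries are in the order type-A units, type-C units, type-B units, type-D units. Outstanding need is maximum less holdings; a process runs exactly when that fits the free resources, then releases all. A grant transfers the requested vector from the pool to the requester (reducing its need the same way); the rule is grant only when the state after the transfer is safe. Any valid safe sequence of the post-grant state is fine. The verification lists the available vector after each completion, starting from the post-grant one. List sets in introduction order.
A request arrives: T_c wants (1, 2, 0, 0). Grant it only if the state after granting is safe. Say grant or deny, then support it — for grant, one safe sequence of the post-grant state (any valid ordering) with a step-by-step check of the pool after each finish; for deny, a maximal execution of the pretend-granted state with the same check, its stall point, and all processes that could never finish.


GRANT — the state after the grant stays safe, e.g. via T_g, T_i, T_d, T_h, T_f, T_c.
Key observation: post-grant, (1, 0, 1, 1) remains, and an order beginning with T_g completes everyone.
Verifying the post-grant state step by step:
  pool = (1, 0, 1, 1)
  T_g: need (1, 0, 1, 1) fits (1, 0, 1, 1); releases (0, 2, 1, 2), pool now (1, 2, 2, 3)
  T_i: need (0, 1, 1, 1) fits (1, 2, 2, 3); releases (1, 0, 0, 0), pool now (2, 2, 2, 3)
  T_d: need (2, 2, 1, 1) fits (2, 2, 2, 3); releases (1, 1, 2, 1), pool now (3, 3, 4, 4)
  T_h: need (2, 3, 2, 3) fits (3, 3, 4, 4); releases (2, 2, 1, 1), pool now (5, 5, 5, 5)
  T_f: need (0, 2, 3, 4) fits (5, 5, 5, 5); releases (0, 0, 0, 1), pool now (5, 5, 5, 6)
  T_c: need (1, 0, 3, 0) fits (5, 5, 5, 6); releases (1, 2, 1, 1), pool now (6, 7, 6, 7)


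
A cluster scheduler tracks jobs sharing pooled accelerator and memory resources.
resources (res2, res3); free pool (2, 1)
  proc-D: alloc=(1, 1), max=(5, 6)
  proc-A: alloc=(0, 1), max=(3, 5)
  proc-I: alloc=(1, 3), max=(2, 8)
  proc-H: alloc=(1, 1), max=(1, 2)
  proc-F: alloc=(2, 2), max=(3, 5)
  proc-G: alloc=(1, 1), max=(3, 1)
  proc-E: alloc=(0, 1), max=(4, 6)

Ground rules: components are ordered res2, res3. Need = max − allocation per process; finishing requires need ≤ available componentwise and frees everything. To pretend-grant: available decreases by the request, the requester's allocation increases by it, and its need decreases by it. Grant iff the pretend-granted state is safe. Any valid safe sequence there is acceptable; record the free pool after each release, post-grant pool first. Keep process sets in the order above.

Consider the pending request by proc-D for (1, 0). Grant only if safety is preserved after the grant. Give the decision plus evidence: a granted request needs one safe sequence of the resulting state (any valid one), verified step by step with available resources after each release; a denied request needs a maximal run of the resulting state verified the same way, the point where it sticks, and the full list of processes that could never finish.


GRANT — the state after the grant stays safe, e.g. via proc-H, proc-G, proc-F, proc-I, proc-E, proc-A, proc-D.
Key observation: with (1, 1) left after the transfer, proc-H can run at once — the state stays safe.
Check on the post-grant state, step by step:
  pool = (1, 1)
  proc-H: need (0, 1) fits (1, 1); releases (1, 1), pool now (2, 2)
  proc-G: need (2, 0) fits (2, 2); releases (1, 1), pool now (3, 3)
  proc-F: need (1, 3) fits (3, 3); releases (2, 2), pool now (5, 5)
  proc-I: need (1, 5) fits (5, 5); releases (1, 3), pool now (6, 8)
  proc-E: need (4, 5) fits (6, 8); releases (0, 1), pool now (6, 9)
  proc-A: need (3, 4) fits (6, 9); releases (0, 1), pool now (6, 10)
  proc-D: need (3, 5) fits (6, 10); releases (2, 1), pool now (8, 11)


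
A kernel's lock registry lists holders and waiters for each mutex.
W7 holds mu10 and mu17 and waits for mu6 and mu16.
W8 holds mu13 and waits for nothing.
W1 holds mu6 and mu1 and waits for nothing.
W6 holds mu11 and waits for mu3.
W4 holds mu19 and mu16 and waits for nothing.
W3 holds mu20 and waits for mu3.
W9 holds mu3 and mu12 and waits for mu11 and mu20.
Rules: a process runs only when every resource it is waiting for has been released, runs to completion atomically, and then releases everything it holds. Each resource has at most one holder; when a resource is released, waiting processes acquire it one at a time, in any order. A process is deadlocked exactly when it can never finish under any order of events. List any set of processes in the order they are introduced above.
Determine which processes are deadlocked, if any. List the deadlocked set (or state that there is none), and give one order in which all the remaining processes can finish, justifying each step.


Deadlocked set: W6, W3 and W9.
Key observation: nobody on the ring W6 -> W9 -> W6 can start until another member finishes, which never happens; W3 is caught in further circular waits.
One completion order for the rest: W1, W4, W8, W7.
Verifying each step:
  run W1 (it waits on nothing); releases mu6 and mu1
  run W4 (it waits on nothing); releases mu19 and mu16
  run W8 (it waits on nothing); releases mu13
  run W7 (all its waits — mu6 and mu16 — are resolved); releases mu10 and mu17
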